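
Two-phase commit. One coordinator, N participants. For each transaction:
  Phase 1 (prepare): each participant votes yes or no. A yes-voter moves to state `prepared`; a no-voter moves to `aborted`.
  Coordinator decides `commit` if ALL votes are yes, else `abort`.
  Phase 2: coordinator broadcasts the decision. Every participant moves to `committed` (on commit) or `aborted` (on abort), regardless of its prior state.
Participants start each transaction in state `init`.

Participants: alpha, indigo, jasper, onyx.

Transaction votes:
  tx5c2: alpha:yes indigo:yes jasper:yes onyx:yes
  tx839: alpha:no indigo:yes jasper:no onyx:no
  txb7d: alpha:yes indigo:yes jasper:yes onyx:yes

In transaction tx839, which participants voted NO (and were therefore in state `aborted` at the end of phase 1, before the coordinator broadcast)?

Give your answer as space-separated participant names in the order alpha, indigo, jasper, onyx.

Answer: alpha jasper onyx

Derivation:
Txn tx839 phase 1: alpha no -> aborted; indigo yes -> prepared; jasper no -> aborted; onyx no -> aborted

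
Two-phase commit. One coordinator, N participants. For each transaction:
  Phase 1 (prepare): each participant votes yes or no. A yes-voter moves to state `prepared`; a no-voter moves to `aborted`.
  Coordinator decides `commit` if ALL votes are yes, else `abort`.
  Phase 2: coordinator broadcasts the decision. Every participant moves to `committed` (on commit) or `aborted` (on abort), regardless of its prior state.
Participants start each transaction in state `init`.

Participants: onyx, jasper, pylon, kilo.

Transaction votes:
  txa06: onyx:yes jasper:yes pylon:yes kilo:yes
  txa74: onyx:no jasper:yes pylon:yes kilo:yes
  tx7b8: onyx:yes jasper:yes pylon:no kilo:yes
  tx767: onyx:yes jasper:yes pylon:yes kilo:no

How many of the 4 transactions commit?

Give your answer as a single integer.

txa06: all yes -> commit (commits=1)
txa74: no from onyx -> abort (commits=1)
tx7b8: no from pylon -> abort (commits=1)
tx767: no from kilo -> abort (commits=1)

Answer: 1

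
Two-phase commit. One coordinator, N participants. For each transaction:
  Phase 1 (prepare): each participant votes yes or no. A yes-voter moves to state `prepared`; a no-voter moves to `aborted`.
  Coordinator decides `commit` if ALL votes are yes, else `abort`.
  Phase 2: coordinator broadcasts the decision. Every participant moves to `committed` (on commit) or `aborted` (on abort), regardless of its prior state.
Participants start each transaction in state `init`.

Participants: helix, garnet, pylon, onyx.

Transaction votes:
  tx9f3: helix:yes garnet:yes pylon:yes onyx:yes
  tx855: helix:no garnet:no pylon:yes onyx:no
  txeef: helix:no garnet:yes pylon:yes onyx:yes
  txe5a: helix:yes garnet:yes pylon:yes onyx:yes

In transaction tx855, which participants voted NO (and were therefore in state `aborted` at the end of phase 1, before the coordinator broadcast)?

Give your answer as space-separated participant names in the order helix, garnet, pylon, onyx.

Answer: helix garnet onyx

Derivation:
Txn tx855 phase 1: helix no -> aborted; garnet no -> aborted; pylon yes -> prepared; onyx no -> aborted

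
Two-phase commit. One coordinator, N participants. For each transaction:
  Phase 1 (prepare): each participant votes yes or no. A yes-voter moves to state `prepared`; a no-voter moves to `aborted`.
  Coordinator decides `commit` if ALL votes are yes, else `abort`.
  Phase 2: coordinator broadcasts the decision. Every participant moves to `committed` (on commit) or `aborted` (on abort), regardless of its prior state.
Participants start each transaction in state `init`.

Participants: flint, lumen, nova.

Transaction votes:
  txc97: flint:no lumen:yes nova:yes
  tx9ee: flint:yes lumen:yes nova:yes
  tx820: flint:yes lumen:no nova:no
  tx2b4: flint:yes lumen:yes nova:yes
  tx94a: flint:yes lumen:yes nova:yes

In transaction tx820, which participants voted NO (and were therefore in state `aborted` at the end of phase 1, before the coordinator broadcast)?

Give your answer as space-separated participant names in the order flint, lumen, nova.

Answer: lumen nova

Derivation:
Txn tx820 phase 1: flint yes -> prepared; lumen no -> aborted; nova no -> aborted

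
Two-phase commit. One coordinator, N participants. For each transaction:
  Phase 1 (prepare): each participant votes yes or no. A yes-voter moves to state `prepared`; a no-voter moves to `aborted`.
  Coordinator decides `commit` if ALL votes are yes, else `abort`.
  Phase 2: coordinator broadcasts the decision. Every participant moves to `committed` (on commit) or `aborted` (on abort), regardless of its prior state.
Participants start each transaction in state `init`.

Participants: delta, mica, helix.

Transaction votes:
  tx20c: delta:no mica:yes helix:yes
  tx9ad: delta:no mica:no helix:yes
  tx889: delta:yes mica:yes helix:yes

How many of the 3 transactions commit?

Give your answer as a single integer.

tx20c: no from delta -> abort (commits=0)
tx9ad: no from delta, mica -> abort (commits=0)
tx889: all yes -> commit (commits=1)

Answer: 1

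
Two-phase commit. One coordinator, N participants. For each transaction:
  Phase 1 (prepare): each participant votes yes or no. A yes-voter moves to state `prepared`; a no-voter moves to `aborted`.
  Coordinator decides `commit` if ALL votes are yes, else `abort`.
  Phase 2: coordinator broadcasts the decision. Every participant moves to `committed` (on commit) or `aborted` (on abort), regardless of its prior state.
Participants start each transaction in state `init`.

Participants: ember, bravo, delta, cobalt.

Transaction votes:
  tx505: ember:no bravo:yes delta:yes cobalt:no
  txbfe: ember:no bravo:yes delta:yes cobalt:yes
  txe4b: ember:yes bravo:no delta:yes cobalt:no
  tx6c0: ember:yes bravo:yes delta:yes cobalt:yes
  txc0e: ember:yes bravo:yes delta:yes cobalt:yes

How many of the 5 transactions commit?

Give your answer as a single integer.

tx505: no from ember, cobalt -> abort (commits=0)
txbfe: no from ember -> abort (commits=0)
txe4b: no from bravo, cobalt -> abort (commits=0)
tx6c0: all yes -> commit (commits=1)
txc0e: all yes -> commit (commits=2)

Answer: 2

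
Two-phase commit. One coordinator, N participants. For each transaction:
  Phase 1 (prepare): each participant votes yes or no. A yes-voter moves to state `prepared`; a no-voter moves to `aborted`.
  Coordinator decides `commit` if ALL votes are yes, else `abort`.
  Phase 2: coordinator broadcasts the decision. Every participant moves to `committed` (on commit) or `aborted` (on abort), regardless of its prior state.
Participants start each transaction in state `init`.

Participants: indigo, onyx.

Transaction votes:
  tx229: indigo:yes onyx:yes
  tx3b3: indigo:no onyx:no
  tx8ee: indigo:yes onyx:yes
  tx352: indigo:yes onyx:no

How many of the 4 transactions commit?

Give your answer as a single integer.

tx229: all yes -> commit (commits=1)
tx3b3: no from indigo, onyx -> abort (commits=1)
tx8ee: all yes -> commit (commits=2)
tx352: no from onyx -> abort (commits=2)

Answer: 2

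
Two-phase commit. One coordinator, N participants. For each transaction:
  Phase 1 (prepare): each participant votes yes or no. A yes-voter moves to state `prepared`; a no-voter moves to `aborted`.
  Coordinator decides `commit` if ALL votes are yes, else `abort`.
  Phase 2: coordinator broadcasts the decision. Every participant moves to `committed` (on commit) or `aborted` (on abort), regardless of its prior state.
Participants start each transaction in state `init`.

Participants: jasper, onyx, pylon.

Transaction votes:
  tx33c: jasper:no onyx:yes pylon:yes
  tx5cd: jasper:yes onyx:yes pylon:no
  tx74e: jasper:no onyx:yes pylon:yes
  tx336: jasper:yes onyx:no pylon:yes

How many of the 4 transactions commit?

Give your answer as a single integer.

tx33c: no from jasper -> abort (commits=0)
tx5cd: no from pylon -> abort (commits=0)
tx74e: no from jasper -> abort (commits=0)
tx336: no from onyx -> abort (commits=0)

Answer: 0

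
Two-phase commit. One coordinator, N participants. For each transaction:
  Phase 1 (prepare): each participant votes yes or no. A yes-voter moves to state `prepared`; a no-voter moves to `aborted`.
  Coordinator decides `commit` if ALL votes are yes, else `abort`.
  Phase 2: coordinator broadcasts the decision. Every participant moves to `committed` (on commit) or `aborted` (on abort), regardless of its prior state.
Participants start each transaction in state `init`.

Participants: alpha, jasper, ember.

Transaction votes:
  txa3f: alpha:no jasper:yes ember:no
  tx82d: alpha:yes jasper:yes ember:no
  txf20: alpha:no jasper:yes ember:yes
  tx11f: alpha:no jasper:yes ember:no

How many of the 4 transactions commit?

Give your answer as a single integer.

txa3f: no from alpha, ember -> abort (commits=0)
tx82d: no from ember -> abort (commits=0)
txf20: no from alpha -> abort (commits=0)
tx11f: no from alpha, ember -> abort (commits=0)

Answer: 0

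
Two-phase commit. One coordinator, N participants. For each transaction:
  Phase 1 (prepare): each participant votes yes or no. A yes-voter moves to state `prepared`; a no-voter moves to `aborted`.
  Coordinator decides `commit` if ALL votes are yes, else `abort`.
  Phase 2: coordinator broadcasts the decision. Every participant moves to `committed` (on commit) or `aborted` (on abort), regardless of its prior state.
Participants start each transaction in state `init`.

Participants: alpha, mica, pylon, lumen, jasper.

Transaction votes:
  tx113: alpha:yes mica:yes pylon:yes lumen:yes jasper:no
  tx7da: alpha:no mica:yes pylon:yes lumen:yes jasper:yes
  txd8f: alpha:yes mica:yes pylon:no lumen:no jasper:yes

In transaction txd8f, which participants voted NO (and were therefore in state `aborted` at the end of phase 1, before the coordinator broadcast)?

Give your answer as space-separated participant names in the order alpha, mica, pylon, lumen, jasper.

Txn txd8f phase 1: alpha yes -> prepared; mica yes -> prepared; pylon no -> aborted; lumen no -> aborted; jasper yes -> prepared

Answer: pylon lumen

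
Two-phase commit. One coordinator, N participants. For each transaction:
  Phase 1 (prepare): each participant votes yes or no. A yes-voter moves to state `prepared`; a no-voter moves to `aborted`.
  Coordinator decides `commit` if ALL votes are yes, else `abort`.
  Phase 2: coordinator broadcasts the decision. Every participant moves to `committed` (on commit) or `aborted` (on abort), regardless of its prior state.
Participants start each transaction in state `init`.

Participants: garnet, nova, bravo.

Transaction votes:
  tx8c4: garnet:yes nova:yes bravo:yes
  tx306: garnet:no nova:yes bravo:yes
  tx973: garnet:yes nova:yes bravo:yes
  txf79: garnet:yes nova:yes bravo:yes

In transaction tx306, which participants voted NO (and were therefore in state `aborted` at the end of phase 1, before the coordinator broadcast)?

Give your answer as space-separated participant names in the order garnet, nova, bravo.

Answer: garnet

Derivation:
Txn tx306 phase 1: garnet no -> aborted; nova yes -> prepared; bravo yes -> prepared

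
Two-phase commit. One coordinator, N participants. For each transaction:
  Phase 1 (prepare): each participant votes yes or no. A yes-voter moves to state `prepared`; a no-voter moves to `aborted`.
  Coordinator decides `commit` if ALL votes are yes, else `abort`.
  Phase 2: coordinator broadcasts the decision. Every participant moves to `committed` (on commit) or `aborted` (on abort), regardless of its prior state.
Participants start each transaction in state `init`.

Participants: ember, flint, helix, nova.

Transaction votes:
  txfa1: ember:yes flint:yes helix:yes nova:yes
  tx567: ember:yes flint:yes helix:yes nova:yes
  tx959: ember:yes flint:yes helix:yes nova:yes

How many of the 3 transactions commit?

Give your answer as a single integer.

Answer: 3

Derivation:
txfa1: all yes -> commit (commits=1)
tx567: all yes -> commit (commits=2)
tx959: all yes -> commit (commits=3)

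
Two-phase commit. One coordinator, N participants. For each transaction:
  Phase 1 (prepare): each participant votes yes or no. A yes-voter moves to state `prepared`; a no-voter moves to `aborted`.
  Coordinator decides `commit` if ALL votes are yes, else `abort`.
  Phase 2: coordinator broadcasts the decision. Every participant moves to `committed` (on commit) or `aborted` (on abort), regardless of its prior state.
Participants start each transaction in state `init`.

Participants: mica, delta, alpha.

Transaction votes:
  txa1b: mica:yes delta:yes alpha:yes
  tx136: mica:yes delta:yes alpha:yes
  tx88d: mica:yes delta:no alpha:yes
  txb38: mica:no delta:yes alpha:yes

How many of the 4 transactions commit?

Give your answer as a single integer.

txa1b: all yes -> commit (commits=1)
tx136: all yes -> commit (commits=2)
tx88d: no from delta -> abort (commits=2)
txb38: no from mica -> abort (commits=2)

Answer: 2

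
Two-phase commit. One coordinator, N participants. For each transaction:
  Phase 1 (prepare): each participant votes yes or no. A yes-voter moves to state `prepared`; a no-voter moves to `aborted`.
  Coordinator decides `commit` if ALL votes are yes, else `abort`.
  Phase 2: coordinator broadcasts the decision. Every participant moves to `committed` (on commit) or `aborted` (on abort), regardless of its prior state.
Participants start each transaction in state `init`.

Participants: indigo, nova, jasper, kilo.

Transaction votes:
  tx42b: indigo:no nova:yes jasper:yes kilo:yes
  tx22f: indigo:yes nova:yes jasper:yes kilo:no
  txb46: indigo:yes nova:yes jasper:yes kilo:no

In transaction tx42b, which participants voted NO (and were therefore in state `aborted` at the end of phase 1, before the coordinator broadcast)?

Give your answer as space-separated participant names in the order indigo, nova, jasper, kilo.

Txn tx42b phase 1: indigo no -> aborted; nova yes -> prepared; jasper yes -> prepared; kilo yes -> prepared

Answer: indigo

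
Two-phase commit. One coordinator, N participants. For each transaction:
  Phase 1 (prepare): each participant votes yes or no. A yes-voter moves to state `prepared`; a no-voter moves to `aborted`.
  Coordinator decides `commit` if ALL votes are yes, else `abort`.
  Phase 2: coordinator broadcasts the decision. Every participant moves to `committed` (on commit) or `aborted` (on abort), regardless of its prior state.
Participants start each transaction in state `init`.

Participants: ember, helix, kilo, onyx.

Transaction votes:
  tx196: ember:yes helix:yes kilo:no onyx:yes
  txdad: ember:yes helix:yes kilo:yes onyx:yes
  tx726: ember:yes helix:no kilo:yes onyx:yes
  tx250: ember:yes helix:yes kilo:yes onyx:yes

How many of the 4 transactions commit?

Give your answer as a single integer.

tx196: no from kilo -> abort (commits=0)
txdad: all yes -> commit (commits=1)
tx726: no from helix -> abort (commits=1)
tx250: all yes -> commit (commits=2)

Answer: 2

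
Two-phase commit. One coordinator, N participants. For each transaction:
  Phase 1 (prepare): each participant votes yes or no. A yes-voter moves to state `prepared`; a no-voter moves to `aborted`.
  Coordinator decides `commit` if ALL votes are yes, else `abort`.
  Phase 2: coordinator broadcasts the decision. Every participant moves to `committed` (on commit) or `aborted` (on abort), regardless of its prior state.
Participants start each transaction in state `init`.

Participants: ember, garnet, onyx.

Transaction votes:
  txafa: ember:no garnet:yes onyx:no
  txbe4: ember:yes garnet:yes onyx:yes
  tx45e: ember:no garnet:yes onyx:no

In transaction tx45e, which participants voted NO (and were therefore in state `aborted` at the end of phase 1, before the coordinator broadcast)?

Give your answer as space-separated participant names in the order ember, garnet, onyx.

Answer: ember onyx

Derivation:
Txn tx45e phase 1: ember no -> aborted; garnet yes -> prepared; onyx no -> aborted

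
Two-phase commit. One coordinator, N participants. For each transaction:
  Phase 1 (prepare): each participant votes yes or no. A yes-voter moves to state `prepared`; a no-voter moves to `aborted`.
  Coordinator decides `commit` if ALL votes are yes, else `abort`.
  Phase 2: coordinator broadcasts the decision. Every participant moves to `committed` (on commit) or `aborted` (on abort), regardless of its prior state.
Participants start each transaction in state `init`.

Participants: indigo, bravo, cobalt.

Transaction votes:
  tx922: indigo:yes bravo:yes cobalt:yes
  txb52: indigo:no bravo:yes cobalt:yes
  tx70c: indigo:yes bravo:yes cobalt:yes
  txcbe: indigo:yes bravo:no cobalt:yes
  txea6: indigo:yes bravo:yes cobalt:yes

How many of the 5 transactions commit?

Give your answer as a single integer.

Answer: 3

Derivation:
tx922: all yes -> commit (commits=1)
txb52: no from indigo -> abort (commits=1)
tx70c: all yes -> commit (commits=2)
txcbe: no from bravo -> abort (commits=2)
txea6: all yes -> commit (commits=3)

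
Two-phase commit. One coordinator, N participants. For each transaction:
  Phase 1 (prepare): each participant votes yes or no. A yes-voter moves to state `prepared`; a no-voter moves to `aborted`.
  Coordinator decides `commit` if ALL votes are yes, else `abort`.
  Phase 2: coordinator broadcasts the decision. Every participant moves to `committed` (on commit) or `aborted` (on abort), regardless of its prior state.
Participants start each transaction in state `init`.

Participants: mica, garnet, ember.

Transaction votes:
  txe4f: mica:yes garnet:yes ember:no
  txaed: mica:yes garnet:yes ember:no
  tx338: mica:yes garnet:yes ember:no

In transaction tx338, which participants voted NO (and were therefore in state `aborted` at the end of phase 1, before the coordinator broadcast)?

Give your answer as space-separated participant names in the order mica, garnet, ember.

Answer: ember

Derivation:
Txn tx338 phase 1: mica yes -> prepared; garnet yes -> prepared; ember no -> aborted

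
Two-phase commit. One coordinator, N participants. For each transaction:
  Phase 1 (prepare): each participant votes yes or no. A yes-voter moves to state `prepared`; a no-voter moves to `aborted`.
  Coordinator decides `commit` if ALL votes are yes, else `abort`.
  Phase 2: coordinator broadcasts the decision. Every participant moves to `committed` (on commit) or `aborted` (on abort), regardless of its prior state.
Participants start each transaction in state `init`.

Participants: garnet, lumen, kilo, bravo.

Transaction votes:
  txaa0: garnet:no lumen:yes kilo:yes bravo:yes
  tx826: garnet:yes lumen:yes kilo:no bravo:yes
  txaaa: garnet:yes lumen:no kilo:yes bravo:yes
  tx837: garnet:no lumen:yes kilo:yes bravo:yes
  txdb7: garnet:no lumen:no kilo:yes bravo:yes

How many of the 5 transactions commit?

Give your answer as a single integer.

txaa0: no from garnet -> abort (commits=0)
tx826: no from kilo -> abort (commits=0)
txaaa: no from lumen -> abort (commits=0)
tx837: no from garnet -> abort (commits=0)
txdb7: no from garnet, lumen -> abort (commits=0)

Answer: 0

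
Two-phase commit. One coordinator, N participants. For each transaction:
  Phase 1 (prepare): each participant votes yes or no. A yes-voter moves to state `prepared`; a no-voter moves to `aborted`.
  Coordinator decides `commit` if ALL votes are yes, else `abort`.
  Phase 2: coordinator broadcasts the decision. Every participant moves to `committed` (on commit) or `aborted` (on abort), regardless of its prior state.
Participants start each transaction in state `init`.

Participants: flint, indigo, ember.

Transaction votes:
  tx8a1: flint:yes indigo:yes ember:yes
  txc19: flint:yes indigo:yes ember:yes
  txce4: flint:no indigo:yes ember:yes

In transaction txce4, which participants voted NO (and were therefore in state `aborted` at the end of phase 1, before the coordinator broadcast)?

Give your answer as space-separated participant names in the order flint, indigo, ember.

Txn txce4 phase 1: flint no -> aborted; indigo yes -> prepared; ember yes -> prepared

Answer: flint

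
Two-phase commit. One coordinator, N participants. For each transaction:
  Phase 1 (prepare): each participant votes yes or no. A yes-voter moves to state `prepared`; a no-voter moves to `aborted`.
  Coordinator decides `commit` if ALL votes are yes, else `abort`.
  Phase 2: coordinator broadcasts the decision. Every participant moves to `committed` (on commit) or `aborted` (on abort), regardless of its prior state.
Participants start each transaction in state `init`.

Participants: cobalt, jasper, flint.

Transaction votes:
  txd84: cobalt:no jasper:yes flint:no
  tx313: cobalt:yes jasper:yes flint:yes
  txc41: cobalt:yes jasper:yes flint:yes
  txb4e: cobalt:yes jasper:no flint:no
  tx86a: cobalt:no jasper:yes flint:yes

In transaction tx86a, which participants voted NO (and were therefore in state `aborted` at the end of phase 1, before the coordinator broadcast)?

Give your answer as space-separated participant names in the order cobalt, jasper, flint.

Answer: cobalt

Derivation:
Txn tx86a phase 1: cobalt no -> aborted; jasper yes -> prepared; flint yes -> prepared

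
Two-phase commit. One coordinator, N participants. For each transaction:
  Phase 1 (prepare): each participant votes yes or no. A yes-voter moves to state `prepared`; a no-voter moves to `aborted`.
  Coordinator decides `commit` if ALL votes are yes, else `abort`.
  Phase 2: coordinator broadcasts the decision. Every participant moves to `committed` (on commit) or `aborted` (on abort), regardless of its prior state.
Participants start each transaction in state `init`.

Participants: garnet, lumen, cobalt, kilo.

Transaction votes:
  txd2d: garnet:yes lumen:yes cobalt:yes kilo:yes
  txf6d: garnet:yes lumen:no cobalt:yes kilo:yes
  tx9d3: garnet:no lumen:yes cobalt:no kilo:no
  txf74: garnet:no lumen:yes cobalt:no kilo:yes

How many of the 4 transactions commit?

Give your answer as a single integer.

Answer: 1

Derivation:
txd2d: all yes -> commit (commits=1)
txf6d: no from lumen -> abort (commits=1)
tx9d3: no from garnet, cobalt, kilo -> abort (commits=1)
txf74: no from garnet, cobalt -> abort (commits=1)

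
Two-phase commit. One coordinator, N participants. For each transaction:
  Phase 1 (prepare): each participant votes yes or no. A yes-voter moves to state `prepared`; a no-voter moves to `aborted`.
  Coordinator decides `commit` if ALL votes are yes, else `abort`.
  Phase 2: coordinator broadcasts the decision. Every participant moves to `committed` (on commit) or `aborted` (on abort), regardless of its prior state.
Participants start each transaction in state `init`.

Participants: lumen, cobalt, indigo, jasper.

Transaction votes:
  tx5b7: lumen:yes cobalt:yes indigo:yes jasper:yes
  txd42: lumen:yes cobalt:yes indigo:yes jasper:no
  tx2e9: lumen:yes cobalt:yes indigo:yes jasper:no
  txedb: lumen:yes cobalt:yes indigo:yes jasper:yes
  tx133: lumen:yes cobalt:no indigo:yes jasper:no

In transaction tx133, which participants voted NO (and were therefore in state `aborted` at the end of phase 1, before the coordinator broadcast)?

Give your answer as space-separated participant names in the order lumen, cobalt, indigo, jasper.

Txn tx133 phase 1: lumen yes -> prepared; cobalt no -> aborted; indigo yes -> prepared; jasper no -> aborted

Answer: cobalt jasper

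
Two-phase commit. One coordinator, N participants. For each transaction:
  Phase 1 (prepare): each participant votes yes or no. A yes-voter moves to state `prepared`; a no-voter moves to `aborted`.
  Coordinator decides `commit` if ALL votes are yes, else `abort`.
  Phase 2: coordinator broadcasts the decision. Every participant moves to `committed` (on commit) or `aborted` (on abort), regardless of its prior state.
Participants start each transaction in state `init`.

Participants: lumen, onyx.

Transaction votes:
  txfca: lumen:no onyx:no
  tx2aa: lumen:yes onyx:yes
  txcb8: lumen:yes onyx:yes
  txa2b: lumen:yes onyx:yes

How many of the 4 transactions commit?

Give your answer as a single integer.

txfca: no from lumen, onyx -> abort (commits=0)
tx2aa: all yes -> commit (commits=1)
txcb8: all yes -> commit (commits=2)
txa2b: all yes -> commit (commits=3)

Answer: 3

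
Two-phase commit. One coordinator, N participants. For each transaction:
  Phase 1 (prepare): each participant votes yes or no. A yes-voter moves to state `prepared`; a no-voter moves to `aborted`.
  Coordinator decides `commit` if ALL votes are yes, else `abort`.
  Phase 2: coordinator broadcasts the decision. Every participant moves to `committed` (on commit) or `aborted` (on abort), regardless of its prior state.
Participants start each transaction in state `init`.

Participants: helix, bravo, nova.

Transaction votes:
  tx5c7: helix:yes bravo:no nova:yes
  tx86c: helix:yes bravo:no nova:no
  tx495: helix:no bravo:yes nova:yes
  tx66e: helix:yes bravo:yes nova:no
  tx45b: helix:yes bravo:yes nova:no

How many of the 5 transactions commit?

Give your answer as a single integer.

tx5c7: no from bravo -> abort (commits=0)
tx86c: no from bravo, nova -> abort (commits=0)
tx495: no from helix -> abort (commits=0)
tx66e: no from nova -> abort (commits=0)
tx45b: no from nova -> abort (commits=0)

Answer: 0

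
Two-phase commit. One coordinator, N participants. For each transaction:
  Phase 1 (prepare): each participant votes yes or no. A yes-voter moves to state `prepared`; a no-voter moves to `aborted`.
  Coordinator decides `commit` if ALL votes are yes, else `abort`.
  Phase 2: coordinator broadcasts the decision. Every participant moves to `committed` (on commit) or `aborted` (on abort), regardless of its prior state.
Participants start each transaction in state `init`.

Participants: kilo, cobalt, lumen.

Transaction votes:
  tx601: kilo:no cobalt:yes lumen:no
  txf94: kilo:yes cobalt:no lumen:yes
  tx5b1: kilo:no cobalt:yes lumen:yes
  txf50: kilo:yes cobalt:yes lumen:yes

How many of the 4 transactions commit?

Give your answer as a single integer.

tx601: no from kilo, lumen -> abort (commits=0)
txf94: no from cobalt -> abort (commits=0)
tx5b1: no from kilo -> abort (commits=0)
txf50: all yes -> commit (commits=1)

Answer: 1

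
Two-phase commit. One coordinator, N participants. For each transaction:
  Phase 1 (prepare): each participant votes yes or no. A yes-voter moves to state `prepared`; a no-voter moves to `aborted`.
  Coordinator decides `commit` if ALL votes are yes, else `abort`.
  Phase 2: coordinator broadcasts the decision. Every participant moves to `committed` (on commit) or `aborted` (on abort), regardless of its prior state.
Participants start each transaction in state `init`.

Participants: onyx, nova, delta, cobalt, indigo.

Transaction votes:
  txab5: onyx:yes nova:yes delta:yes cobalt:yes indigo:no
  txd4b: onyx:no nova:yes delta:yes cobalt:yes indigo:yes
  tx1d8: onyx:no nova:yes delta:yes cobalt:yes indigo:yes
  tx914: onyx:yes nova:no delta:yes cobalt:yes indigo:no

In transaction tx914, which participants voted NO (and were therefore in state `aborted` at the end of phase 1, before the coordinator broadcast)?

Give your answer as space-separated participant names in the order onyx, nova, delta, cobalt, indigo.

Txn tx914 phase 1: onyx yes -> prepared; nova no -> aborted; delta yes -> prepared; cobalt yes -> prepared; indigo no -> aborted

Answer: nova indigo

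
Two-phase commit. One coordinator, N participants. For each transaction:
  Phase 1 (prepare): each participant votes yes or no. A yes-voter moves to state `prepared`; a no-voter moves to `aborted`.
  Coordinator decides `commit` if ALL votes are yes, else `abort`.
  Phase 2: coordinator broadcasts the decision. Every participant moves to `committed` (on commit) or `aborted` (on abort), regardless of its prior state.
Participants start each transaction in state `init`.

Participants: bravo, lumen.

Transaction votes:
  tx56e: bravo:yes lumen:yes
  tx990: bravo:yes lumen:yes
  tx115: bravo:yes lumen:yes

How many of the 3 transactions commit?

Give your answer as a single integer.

Answer: 3

Derivation:
tx56e: all yes -> commit (commits=1)
tx990: all yes -> commit (commits=2)
tx115: all yes -> commit (commits=3)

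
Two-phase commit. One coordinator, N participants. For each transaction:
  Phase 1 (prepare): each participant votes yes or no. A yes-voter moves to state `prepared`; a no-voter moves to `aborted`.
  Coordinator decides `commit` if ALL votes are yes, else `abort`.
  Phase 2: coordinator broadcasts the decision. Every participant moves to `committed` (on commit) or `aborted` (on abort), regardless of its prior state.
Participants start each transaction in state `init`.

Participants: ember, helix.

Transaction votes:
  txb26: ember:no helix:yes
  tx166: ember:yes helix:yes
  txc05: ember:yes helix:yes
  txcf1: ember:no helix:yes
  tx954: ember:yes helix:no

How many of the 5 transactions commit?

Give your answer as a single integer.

txb26: no from ember -> abort (commits=0)
tx166: all yes -> commit (commits=1)
txc05: all yes -> commit (commits=2)
txcf1: no from ember -> abort (commits=2)
tx954: no from helix -> abort (commits=2)

Answer: 2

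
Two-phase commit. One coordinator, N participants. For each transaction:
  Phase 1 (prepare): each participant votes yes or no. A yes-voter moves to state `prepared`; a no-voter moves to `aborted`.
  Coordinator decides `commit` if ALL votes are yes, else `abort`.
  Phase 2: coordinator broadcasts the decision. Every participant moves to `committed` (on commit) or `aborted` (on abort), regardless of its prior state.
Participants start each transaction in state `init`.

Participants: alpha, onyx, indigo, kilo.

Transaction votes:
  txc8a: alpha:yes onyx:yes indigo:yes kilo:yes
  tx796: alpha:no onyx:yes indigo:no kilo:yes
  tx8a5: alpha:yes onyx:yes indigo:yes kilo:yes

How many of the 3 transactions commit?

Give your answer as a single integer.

Answer: 2

Derivation:
txc8a: all yes -> commit (commits=1)
tx796: no from alpha, indigo -> abort (commits=1)
tx8a5: all yes -> commit (commits=2)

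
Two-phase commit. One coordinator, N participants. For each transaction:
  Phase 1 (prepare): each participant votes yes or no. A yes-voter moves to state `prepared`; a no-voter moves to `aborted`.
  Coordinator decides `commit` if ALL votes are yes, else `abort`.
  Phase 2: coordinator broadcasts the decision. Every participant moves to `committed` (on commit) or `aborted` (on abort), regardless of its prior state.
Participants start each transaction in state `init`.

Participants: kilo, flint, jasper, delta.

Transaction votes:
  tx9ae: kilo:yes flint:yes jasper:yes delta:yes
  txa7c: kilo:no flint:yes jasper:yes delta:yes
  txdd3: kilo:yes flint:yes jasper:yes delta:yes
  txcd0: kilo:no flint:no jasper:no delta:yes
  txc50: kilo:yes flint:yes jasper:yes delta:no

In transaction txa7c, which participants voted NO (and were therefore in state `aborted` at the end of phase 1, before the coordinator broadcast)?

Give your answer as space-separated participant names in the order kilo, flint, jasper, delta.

Answer: kilo

Derivation:
Txn txa7c phase 1: kilo no -> aborted; flint yes -> prepared; jasper yes -> prepared; delta yes -> prepared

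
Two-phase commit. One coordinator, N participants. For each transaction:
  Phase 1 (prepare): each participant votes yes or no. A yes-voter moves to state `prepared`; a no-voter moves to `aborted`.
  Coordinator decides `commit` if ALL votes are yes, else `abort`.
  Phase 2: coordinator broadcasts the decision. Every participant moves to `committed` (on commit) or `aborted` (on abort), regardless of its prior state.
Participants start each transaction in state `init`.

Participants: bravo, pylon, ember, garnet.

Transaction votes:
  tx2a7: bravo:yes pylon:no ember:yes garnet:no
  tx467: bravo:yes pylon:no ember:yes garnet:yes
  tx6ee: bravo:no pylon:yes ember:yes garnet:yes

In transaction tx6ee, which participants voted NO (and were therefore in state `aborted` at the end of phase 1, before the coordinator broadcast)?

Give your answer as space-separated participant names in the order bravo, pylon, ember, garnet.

Answer: bravo

Derivation:
Txn tx6ee phase 1: bravo no -> aborted; pylon yes -> prepared; ember yes -> prepared; garnet yes -> prepared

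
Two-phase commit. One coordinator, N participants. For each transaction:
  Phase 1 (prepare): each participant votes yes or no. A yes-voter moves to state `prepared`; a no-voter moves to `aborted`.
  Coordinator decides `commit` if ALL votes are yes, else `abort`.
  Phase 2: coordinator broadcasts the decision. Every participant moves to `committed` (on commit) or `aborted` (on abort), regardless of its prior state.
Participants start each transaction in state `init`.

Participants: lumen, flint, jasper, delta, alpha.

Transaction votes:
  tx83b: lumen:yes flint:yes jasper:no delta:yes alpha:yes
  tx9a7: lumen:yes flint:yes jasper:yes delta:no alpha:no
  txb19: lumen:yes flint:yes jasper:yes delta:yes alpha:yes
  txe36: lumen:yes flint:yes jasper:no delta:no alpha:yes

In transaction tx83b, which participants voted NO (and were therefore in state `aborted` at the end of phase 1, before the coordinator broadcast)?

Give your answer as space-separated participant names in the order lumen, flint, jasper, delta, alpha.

Answer: jasper

Derivation:
Txn tx83b phase 1: lumen yes -> prepared; flint yes -> prepared; jasper no -> aborted; delta yes -> prepared; alpha yes -> prepared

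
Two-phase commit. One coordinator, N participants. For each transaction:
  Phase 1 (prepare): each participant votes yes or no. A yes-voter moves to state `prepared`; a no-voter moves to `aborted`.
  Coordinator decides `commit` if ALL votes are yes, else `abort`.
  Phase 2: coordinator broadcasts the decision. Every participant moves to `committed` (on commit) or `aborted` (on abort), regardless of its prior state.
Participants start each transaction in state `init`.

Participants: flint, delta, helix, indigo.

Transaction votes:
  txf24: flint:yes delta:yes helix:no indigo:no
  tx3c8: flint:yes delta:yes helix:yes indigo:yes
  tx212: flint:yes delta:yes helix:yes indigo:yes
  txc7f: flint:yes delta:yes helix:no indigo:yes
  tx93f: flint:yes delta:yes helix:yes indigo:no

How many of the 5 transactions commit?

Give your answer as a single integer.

Answer: 2

Derivation:
txf24: no from helix, indigo -> abort (commits=0)
tx3c8: all yes -> commit (commits=1)
tx212: all yes -> commit (commits=2)
txc7f: no from helix -> abort (commits=2)
tx93f: no from indigo -> abort (commits=2)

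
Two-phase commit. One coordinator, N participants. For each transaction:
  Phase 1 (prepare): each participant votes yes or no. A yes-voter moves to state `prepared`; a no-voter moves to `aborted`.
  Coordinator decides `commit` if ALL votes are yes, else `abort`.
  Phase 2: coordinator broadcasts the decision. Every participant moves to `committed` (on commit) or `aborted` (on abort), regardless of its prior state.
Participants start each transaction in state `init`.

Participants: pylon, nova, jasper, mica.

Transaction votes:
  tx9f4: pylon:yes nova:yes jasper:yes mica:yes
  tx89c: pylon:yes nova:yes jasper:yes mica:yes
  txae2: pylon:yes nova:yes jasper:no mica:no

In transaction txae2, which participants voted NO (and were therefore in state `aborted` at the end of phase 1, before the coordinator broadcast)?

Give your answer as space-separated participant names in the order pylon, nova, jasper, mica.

Answer: jasper mica

Derivation:
Txn txae2 phase 1: pylon yes -> prepared; nova yes -> prepared; jasper no -> aborted; mica no -> aborted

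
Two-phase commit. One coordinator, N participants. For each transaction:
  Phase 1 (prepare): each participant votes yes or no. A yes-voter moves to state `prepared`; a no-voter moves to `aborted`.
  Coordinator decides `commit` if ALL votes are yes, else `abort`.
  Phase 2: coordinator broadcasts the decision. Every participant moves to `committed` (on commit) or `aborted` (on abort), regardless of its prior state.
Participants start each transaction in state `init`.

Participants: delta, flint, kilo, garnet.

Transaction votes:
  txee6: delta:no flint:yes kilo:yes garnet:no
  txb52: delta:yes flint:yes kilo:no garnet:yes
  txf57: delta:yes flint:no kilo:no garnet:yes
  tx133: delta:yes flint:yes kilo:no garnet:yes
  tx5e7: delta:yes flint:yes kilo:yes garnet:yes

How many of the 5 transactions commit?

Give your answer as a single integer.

txee6: no from delta, garnet -> abort (commits=0)
txb52: no from kilo -> abort (commits=0)
txf57: no from flint, kilo -> abort (commits=0)
tx133: no from kilo -> abort (commits=0)
tx5e7: all yes -> commit (commits=1)

Answer: 1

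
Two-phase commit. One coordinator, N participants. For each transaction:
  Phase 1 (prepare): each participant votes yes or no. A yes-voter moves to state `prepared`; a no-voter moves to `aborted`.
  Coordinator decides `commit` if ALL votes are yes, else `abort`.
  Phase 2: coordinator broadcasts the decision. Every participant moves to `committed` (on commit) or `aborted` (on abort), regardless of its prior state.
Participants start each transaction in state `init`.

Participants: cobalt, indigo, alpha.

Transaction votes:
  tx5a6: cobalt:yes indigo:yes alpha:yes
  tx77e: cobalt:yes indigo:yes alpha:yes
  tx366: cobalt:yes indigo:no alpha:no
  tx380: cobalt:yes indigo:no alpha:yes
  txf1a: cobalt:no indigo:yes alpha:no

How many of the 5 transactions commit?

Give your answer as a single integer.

tx5a6: all yes -> commit (commits=1)
tx77e: all yes -> commit (commits=2)
tx366: no from indigo, alpha -> abort (commits=2)
tx380: no from indigo -> abort (commits=2)
txf1a: no from cobalt, alpha -> abort (commits=2)

Answer: 2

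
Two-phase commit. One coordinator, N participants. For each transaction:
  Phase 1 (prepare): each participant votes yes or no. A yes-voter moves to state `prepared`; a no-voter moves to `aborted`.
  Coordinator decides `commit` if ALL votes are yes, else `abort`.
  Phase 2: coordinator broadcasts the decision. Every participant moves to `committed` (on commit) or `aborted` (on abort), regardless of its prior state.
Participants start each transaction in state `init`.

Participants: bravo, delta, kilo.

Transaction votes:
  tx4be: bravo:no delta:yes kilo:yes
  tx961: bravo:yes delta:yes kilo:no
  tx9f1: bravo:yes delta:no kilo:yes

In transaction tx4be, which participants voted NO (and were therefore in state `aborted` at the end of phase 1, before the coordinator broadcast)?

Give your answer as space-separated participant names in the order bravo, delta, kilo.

Answer: bravo

Derivation:
Txn tx4be phase 1: bravo no -> aborted; delta yes -> prepared; kilo yes -> prepared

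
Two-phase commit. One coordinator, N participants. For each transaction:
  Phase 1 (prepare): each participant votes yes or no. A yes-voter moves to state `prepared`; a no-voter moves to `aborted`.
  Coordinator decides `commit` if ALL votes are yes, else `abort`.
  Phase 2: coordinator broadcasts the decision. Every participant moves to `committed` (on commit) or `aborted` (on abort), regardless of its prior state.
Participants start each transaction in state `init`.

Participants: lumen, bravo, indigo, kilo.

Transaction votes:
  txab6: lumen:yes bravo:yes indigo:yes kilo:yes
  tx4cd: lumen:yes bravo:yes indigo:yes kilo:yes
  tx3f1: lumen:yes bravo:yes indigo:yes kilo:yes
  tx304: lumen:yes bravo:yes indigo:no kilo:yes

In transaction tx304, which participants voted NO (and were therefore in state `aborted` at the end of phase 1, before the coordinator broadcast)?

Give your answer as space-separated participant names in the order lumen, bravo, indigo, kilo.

Txn tx304 phase 1: lumen yes -> prepared; bravo yes -> prepared; indigo no -> aborted; kilo yes -> prepared

Answer: indigo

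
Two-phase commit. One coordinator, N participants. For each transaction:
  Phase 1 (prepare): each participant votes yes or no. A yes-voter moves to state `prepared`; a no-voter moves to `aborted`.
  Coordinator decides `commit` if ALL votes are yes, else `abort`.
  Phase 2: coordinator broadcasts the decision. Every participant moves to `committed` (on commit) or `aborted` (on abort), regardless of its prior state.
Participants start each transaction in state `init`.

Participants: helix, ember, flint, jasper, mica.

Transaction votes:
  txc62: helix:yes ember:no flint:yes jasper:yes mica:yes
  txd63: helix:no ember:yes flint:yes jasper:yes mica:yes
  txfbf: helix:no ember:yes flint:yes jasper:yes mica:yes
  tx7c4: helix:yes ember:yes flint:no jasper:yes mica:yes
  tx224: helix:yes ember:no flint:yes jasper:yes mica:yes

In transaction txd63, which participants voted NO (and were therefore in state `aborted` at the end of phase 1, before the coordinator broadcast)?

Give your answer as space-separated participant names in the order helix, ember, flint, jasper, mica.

Txn txd63 phase 1: helix no -> aborted; ember yes -> prepared; flint yes -> prepared; jasper yes -> prepared; mica yes -> prepared

Answer: helix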